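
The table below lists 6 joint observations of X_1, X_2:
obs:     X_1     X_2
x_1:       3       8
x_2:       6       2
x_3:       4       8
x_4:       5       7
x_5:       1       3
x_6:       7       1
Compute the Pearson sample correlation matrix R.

Step 1 — column means:
  mean(X_1) = (3 + 6 + 4 + 5 + 1 + 7) / 6 = 26/6 = 4.3333
  mean(X_2) = (8 + 2 + 8 + 7 + 3 + 1) / 6 = 29/6 = 4.8333

Step 2 — sample variances and covariances s[i,j] = (1/(n-1)) · Σ_k (x_{k,i} - mean_i) · (x_{k,j} - mean_j), with n-1 = 5:
  s[X_1,X_1] = ((-1.3333)·(-1.3333) + (1.6667)·(1.6667) + (-0.3333)·(-0.3333) + (0.6667)·(0.6667) + (-3.3333)·(-3.3333) + (2.6667)·(2.6667)) / 5 = 23.3333/5 = 4.6667
  s[X_1,X_2] = ((-1.3333)·(3.1667) + (1.6667)·(-2.8333) + (-0.3333)·(3.1667) + (0.6667)·(2.1667) + (-3.3333)·(-1.8333) + (2.6667)·(-3.8333)) / 5 = -12.6667/5 = -2.5333
  s[X_2,X_2] = ((3.1667)·(3.1667) + (-2.8333)·(-2.8333) + (3.1667)·(3.1667) + (2.1667)·(2.1667) + (-1.8333)·(-1.8333) + (-3.8333)·(-3.8333)) / 5 = 50.8333/5 = 10.1667
  Sample standard deviations s_i = √(s[i,i]):
  s(X_1) = √(4.6667) = 2.1602
  s(X_2) = √(10.1667) = 3.1885

Step 3 — r_{ij} = s_{ij} / (s_i · s_j):
  r[X_1,X_1] = 1 (diagonal).
  r[X_1,X_2] = -2.5333 / (2.1602 · 3.1885) = -2.5333 / 6.888 = -0.3678
  r[X_2,X_2] = 1 (diagonal).

R is symmetric with unit diagonal. Assembling:

R = [[1, -0.3678],
 [-0.3678, 1]]


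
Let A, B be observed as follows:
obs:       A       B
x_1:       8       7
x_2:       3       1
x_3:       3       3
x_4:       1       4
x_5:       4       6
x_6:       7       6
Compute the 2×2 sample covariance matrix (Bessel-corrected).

Step 1 — column means:
  mean(A) = (8 + 3 + 3 + 1 + 4 + 7) / 6 = 26/6 = 4.3333
  mean(B) = (7 + 1 + 3 + 4 + 6 + 6) / 6 = 27/6 = 4.5

Step 2 — sample covariance S[i,j] = (1/(n-1)) · Σ_k (x_{k,i} - mean_i) · (x_{k,j} - mean_j), with n-1 = 5.
  S[A,A] = ((3.6667)·(3.6667) + (-1.3333)·(-1.3333) + (-1.3333)·(-1.3333) + (-3.3333)·(-3.3333) + (-0.3333)·(-0.3333) + (2.6667)·(2.6667)) / 5 = 35.3333/5 = 7.0667
  S[A,B] = ((3.6667)·(2.5) + (-1.3333)·(-3.5) + (-1.3333)·(-1.5) + (-3.3333)·(-0.5) + (-0.3333)·(1.5) + (2.6667)·(1.5)) / 5 = 21/5 = 4.2
  S[B,B] = ((2.5)·(2.5) + (-3.5)·(-3.5) + (-1.5)·(-1.5) + (-0.5)·(-0.5) + (1.5)·(1.5) + (1.5)·(1.5)) / 5 = 25.5/5 = 5.1

S is symmetric (S[j,i] = S[i,j]). Assembling:

S = [[7.0667, 4.2],
 [4.2, 5.1]]


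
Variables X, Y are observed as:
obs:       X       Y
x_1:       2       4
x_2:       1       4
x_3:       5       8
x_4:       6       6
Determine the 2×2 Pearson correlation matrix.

Step 1 — column means:
  mean(X) = (2 + 1 + 5 + 6) / 4 = 14/4 = 3.5
  mean(Y) = (4 + 4 + 8 + 6) / 4 = 22/4 = 5.5

Step 2 — sample variances and covariances s[i,j] = (1/(n-1)) · Σ_k (x_{k,i} - mean_i) · (x_{k,j} - mean_j), with n-1 = 3:
  s[X,X] = ((-1.5)·(-1.5) + (-2.5)·(-2.5) + (1.5)·(1.5) + (2.5)·(2.5)) / 3 = 17/3 = 5.6667
  s[X,Y] = ((-1.5)·(-1.5) + (-2.5)·(-1.5) + (1.5)·(2.5) + (2.5)·(0.5)) / 3 = 11/3 = 3.6667
  s[Y,Y] = ((-1.5)·(-1.5) + (-1.5)·(-1.5) + (2.5)·(2.5) + (0.5)·(0.5)) / 3 = 11/3 = 3.6667
  Sample standard deviations s_i = √(s[i,i]):
  s(X) = √(5.6667) = 2.3805
  s(Y) = √(3.6667) = 1.9149

Step 3 — r_{ij} = s_{ij} / (s_i · s_j):
  r[X,X] = 1 (diagonal).
  r[X,Y] = 3.6667 / (2.3805 · 1.9149) = 3.6667 / 4.5583 = 0.8044
  r[Y,Y] = 1 (diagonal).

R is symmetric with unit diagonal. Assembling:

R = [[1, 0.8044],
 [0.8044, 1]]


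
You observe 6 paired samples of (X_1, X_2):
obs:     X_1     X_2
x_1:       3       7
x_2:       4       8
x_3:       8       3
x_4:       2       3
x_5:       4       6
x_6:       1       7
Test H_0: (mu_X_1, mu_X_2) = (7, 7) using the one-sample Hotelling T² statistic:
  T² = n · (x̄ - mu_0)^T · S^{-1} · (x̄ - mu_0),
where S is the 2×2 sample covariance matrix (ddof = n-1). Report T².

Step 1 — sample mean vector:
  mean(X_1) = (3 + 4 + 8 + 2 + 4 + 1) / 6 = 22/6 = 3.6667
  mean(X_2) = (7 + 8 + 3 + 3 + 6 + 7) / 6 = 34/6 = 5.6667
  x̄ = (3.6667, 5.6667),  deviation x̄ - mu_0 = (3.6667, 5.6667) - (7, 7) = (-3.3333, -1.3333).

Step 2 — sample covariance matrix, S[i,j] = (1/(n-1)) · Σ_k (x_{k,i} - mean_i) · (x_{k,j} - mean_j), divisor n-1 = 5:
  S[X_1,X_1] = ((-0.6667)·(-0.6667) + (0.3333)·(0.3333) + (4.3333)·(4.3333) + (-1.6667)·(-1.6667) + (0.3333)·(0.3333) + (-2.6667)·(-2.6667)) / 5 = 29.3333/5 = 5.8667
  S[X_1,X_2] = ((-0.6667)·(1.3333) + (0.3333)·(2.3333) + (4.3333)·(-2.6667) + (-1.6667)·(-2.6667) + (0.3333)·(0.3333) + (-2.6667)·(1.3333)) / 5 = -10.6667/5 = -2.1333
  S[X_2,X_2] = ((1.3333)·(1.3333) + (2.3333)·(2.3333) + (-2.6667)·(-2.6667) + (-2.6667)·(-2.6667) + (0.3333)·(0.3333) + (1.3333)·(1.3333)) / 5 = 23.3333/5 = 4.6667
  S = [[5.8667, -2.1333],
 [-2.1333, 4.6667]].

Step 3 — invert S. det(S) = 5.8667·4.6667 - (-2.1333)² = 22.8267.
  S^{-1} = (1/det) · [[d, -b], [-b, a]] = [[0.2044, 0.0935],
 [0.0935, 0.257]].

Step 4 — quadratic form (x̄ - mu_0)^T · S^{-1} · (x̄ - mu_0):
  S^{-1} · (x̄ - mu_0) = (-0.8061, -0.6542),
  (x̄ - mu_0)^T · [...] = (-3.3333)·(-0.8061) + (-1.3333)·(-0.6542) = 3.5592.

Step 5 — scale by n: T² = 6 · 3.5592 = 21.3551.

T² ≈ 21.3551


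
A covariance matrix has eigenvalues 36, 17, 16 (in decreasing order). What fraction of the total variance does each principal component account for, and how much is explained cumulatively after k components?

Step 1 — total variance = trace(Sigma) = Σ λ_i = 36 + 17 + 16 = 69.

Step 2 — fraction explained by component i = λ_i / Σ λ:
  PC1: 36/69 = 0.5217
  PC2: 17/69 = 0.2464
  PC3: 16/69 = 0.2319

Step 3 — cumulative fraction after k components = (λ_1 + ... + λ_k) / Σ λ:
  k = 1: 36/69 = 0.5217
  k = 2: (36 + 17)/69 = 53/69 = 0.7681
  k = 3: (36 + 17 + 16)/69 = 69/69 = 1

Summary (fraction, with percent):

explained: PC1 0.5217 (52.17%), PC2 0.2464 (24.64%), PC3 0.2319 (23.19%);  cumulative: 0.5217, 0.7681, 1


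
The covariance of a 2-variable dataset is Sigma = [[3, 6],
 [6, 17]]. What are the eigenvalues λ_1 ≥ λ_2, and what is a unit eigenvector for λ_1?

Step 1 — characteristic polynomial of 2×2 Sigma:
  det(Sigma - λI) = λ² - trace · λ + det = 0.
  trace = 3 + 17 = 20, det = 3·17 - (6)² = 15.
Step 2 — discriminant:
  Δ = trace² - 4·det = 400 - 60 = 340.
Step 3 — eigenvalues:
  λ = (trace ± √Δ)/2 = (20 ± 18.4391)/2,
  λ_1 = 19.2195,  λ_2 = 0.7805.

Step 4 — unit eigenvector for λ_1: solve (Sigma - λ_1 I)v = 0. First row:
  (3 - 19.2195)·v_x + (6)·v_y = 0, i.e. (-16.2195)·v_x + (6)·v_y = 0,
  so v ∝ (b, λ_1 - a) = (6, 16.2195) = u.
  ||u|| = √((6)² + (16.2195)²) = √(299.0736) ≈ 17.2937,
  v_1 = u/||u|| ≈ (0.3469, 0.9379) (||v_1|| = 1).

λ_1 = 19.2195,  λ_2 = 0.7805;  v_1 ≈ (0.3469, 0.9379)


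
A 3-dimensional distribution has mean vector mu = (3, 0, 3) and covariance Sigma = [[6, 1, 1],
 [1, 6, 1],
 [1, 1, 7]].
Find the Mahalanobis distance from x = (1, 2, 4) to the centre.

Step 1 — centre the observation: (x - mu) = (-2, 2, 1).

Step 2 — invert Sigma (cofactor / det for 3×3, or solve directly):
  Sigma^{-1} = [[0.1745, -0.0255, -0.0213],
 [-0.0255, 0.1745, -0.0213],
 [-0.0213, -0.0213, 0.1489]].

Step 3 — form the quadratic (x - mu)^T · Sigma^{-1} · (x - mu):
  Sigma^{-1} · (x - mu) = (-0.4213, 0.3787, 0.1489).
  (x - mu)^T · [Sigma^{-1} · (x - mu)] = (-2)·(-0.4213) + (2)·(0.3787) + (1)·(0.1489) = 1.7489.

Step 4 — take square root: d = √(1.7489) ≈ 1.3225.

d(x, mu) = √(1.7489) ≈ 1.3225


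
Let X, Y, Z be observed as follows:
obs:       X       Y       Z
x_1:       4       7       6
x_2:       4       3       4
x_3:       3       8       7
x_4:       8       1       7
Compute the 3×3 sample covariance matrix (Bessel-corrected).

Step 1 — column means:
  mean(X) = (4 + 4 + 3 + 8) / 4 = 19/4 = 4.75
  mean(Y) = (7 + 3 + 8 + 1) / 4 = 19/4 = 4.75
  mean(Z) = (6 + 4 + 7 + 7) / 4 = 24/4 = 6

Step 2 — sample covariance S[i,j] = (1/(n-1)) · Σ_k (x_{k,i} - mean_i) · (x_{k,j} - mean_j), with n-1 = 3.
  S[X,X] = ((-0.75)·(-0.75) + (-0.75)·(-0.75) + (-1.75)·(-1.75) + (3.25)·(3.25)) / 3 = 14.75/3 = 4.9167
  S[X,Y] = ((-0.75)·(2.25) + (-0.75)·(-1.75) + (-1.75)·(3.25) + (3.25)·(-3.75)) / 3 = -18.25/3 = -6.0833
  S[X,Z] = ((-0.75)·(0) + (-0.75)·(-2) + (-1.75)·(1) + (3.25)·(1)) / 3 = 3/3 = 1
  S[Y,Y] = ((2.25)·(2.25) + (-1.75)·(-1.75) + (3.25)·(3.25) + (-3.75)·(-3.75)) / 3 = 32.75/3 = 10.9167
  S[Y,Z] = ((2.25)·(0) + (-1.75)·(-2) + (3.25)·(1) + (-3.75)·(1)) / 3 = 3/3 = 1
  S[Z,Z] = ((0)·(0) + (-2)·(-2) + (1)·(1) + (1)·(1)) / 3 = 6/3 = 2

S is symmetric (S[j,i] = S[i,j]). Assembling:

S = [[4.9167, -6.0833, 1],
 [-6.0833, 10.9167, 1],
 [1, 1, 2]]


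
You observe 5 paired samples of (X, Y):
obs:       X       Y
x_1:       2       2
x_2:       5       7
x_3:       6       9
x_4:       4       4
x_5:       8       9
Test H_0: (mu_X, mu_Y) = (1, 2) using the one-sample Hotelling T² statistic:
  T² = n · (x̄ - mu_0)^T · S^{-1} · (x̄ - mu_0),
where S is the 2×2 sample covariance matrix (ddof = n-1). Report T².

Step 1 — sample mean vector:
  mean(X) = (2 + 5 + 6 + 4 + 8) / 5 = 25/5 = 5
  mean(Y) = (2 + 7 + 9 + 4 + 9) / 5 = 31/5 = 6.2
  x̄ = (5, 6.2),  deviation x̄ - mu_0 = (5, 6.2) - (1, 2) = (4, 4.2).

Step 2 — sample covariance matrix, S[i,j] = (1/(n-1)) · Σ_k (x_{k,i} - mean_i) · (x_{k,j} - mean_j), divisor n-1 = 4:
  S[X,X] = ((-3)·(-3) + (0)·(0) + (1)·(1) + (-1)·(-1) + (3)·(3)) / 4 = 20/4 = 5
  S[X,Y] = ((-3)·(-4.2) + (0)·(0.8) + (1)·(2.8) + (-1)·(-2.2) + (3)·(2.8)) / 4 = 26/4 = 6.5
  S[Y,Y] = ((-4.2)·(-4.2) + (0.8)·(0.8) + (2.8)·(2.8) + (-2.2)·(-2.2) + (2.8)·(2.8)) / 4 = 38.8/4 = 9.7
  S = [[5, 6.5],
 [6.5, 9.7]].

Step 3 — invert S. det(S) = 5·9.7 - (6.5)² = 6.25.
  S^{-1} = (1/det) · [[d, -b], [-b, a]] = [[1.552, -1.04],
 [-1.04, 0.8]].

Step 4 — quadratic form (x̄ - mu_0)^T · S^{-1} · (x̄ - mu_0):
  S^{-1} · (x̄ - mu_0) = (1.84, -0.8),
  (x̄ - mu_0)^T · [...] = (4)·(1.84) + (4.2)·(-0.8) = 4.

Step 5 — scale by n: T² = 5 · 4 = 20.

T² ≈ 20


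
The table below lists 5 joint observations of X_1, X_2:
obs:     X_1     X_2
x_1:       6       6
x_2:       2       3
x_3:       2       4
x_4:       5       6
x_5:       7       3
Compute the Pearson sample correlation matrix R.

Step 1 — column means:
  mean(X_1) = (6 + 2 + 2 + 5 + 7) / 5 = 22/5 = 4.4
  mean(X_2) = (6 + 3 + 4 + 6 + 3) / 5 = 22/5 = 4.4

Step 2 — sample variances and covariances s[i,j] = (1/(n-1)) · Σ_k (x_{k,i} - mean_i) · (x_{k,j} - mean_j), with n-1 = 4:
  s[X_1,X_1] = ((1.6)·(1.6) + (-2.4)·(-2.4) + (-2.4)·(-2.4) + (0.6)·(0.6) + (2.6)·(2.6)) / 4 = 21.2/4 = 5.3
  s[X_1,X_2] = ((1.6)·(1.6) + (-2.4)·(-1.4) + (-2.4)·(-0.4) + (0.6)·(1.6) + (2.6)·(-1.4)) / 4 = 4.2/4 = 1.05
  s[X_2,X_2] = ((1.6)·(1.6) + (-1.4)·(-1.4) + (-0.4)·(-0.4) + (1.6)·(1.6) + (-1.4)·(-1.4)) / 4 = 9.2/4 = 2.3
  Sample standard deviations s_i = √(s[i,i]):
  s(X_1) = √(5.3) = 2.3022
  s(X_2) = √(2.3) = 1.5166

Step 3 — r_{ij} = s_{ij} / (s_i · s_j):
  r[X_1,X_1] = 1 (diagonal).
  r[X_1,X_2] = 1.05 / (2.3022 · 1.5166) = 1.05 / 3.4914 = 0.3007
  r[X_2,X_2] = 1 (diagonal).

R is symmetric with unit diagonal. Assembling:

R = [[1, 0.3007],
 [0.3007, 1]]


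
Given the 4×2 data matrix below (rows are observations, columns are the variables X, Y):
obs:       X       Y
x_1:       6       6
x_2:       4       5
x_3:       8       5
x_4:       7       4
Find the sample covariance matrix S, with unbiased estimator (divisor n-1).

Step 1 — column means:
  mean(X) = (6 + 4 + 8 + 7) / 4 = 25/4 = 6.25
  mean(Y) = (6 + 5 + 5 + 4) / 4 = 20/4 = 5

Step 2 — sample covariance S[i,j] = (1/(n-1)) · Σ_k (x_{k,i} - mean_i) · (x_{k,j} - mean_j), with n-1 = 3.
  S[X,X] = ((-0.25)·(-0.25) + (-2.25)·(-2.25) + (1.75)·(1.75) + (0.75)·(0.75)) / 3 = 8.75/3 = 2.9167
  S[X,Y] = ((-0.25)·(1) + (-2.25)·(0) + (1.75)·(0) + (0.75)·(-1)) / 3 = -1/3 = -0.3333
  S[Y,Y] = ((1)·(1) + (0)·(0) + (0)·(0) + (-1)·(-1)) / 3 = 2/3 = 0.6667

S is symmetric (S[j,i] = S[i,j]). Assembling:

S = [[2.9167, -0.3333],
 [-0.3333, 0.6667]]


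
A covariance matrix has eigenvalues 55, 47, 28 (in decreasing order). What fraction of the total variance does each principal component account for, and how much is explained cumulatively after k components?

Step 1 — total variance = trace(Sigma) = Σ λ_i = 55 + 47 + 28 = 130.

Step 2 — fraction explained by component i = λ_i / Σ λ:
  PC1: 55/130 = 0.4231
  PC2: 47/130 = 0.3615
  PC3: 28/130 = 0.2154

Step 3 — cumulative fraction after k components = (λ_1 + ... + λ_k) / Σ λ:
  k = 1: 55/130 = 0.4231
  k = 2: (55 + 47)/130 = 102/130 = 0.7846
  k = 3: (55 + 47 + 28)/130 = 130/130 = 1

Summary (fraction, with percent):

explained: PC1 0.4231 (42.31%), PC2 0.3615 (36.15%), PC3 0.2154 (21.54%);  cumulative: 0.4231, 0.7846, 1


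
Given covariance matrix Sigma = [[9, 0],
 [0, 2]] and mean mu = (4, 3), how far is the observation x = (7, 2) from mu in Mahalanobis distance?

Step 1 — centre the observation: (x - mu) = (3, -1).

Step 2 — invert Sigma. det(Sigma) = 9·2 - (0)² = 18.
  Sigma^{-1} = (1/det) · [[d, -b], [-b, a]] = [[0.1111, 0],
 [0, 0.5]].

Step 3 — form the quadratic (x - mu)^T · Sigma^{-1} · (x - mu):
  Sigma^{-1} · (x - mu) = (0.3333, -0.5).
  (x - mu)^T · [Sigma^{-1} · (x - mu)] = (3)·(0.3333) + (-1)·(-0.5) = 1.5.

Step 4 — take square root: d = √(1.5) ≈ 1.2247.

d(x, mu) = √(1.5) ≈ 1.2247


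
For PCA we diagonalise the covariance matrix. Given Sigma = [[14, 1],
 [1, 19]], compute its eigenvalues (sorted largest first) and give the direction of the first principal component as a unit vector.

Step 1 — characteristic polynomial of 2×2 Sigma:
  det(Sigma - λI) = λ² - trace · λ + det = 0.
  trace = 14 + 19 = 33, det = 14·19 - (1)² = 265.
Step 2 — discriminant:
  Δ = trace² - 4·det = 1089 - 1060 = 29.
Step 3 — eigenvalues:
  λ = (trace ± √Δ)/2 = (33 ± 5.3852)/2,
  λ_1 = 19.1926,  λ_2 = 13.8074.

Step 4 — unit eigenvector for λ_1: solve (Sigma - λ_1 I)v = 0. First row:
  (14 - 19.1926)·v_x + (1)·v_y = 0, i.e. (-5.1926)·v_x + (1)·v_y = 0,
  so v ∝ (b, λ_1 - a) = (1, 5.1926) = u.
  ||u|| = √((1)² + (5.1926)²) = √(27.9629) ≈ 5.288,
  v_1 = u/||u|| ≈ (0.1891, 0.982) (||v_1|| = 1).

λ_1 = 19.1926,  λ_2 = 13.8074;  v_1 ≈ (0.1891, 0.982)


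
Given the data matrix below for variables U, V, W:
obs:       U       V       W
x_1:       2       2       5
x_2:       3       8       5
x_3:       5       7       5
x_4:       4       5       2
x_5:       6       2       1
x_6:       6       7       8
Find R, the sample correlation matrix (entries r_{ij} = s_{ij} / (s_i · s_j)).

Step 1 — column means:
  mean(U) = (2 + 3 + 5 + 4 + 6 + 6) / 6 = 26/6 = 4.3333
  mean(V) = (2 + 8 + 7 + 5 + 2 + 7) / 6 = 31/6 = 5.1667
  mean(W) = (5 + 5 + 5 + 2 + 1 + 8) / 6 = 26/6 = 4.3333

Step 2 — sample variances and covariances s[i,j] = (1/(n-1)) · Σ_k (x_{k,i} - mean_i) · (x_{k,j} - mean_j), with n-1 = 5:
  s[U,U] = ((-2.3333)·(-2.3333) + (-1.3333)·(-1.3333) + (0.6667)·(0.6667) + (-0.3333)·(-0.3333) + (1.6667)·(1.6667) + (1.6667)·(1.6667)) / 5 = 13.3333/5 = 2.6667
  s[U,V] = ((-2.3333)·(-3.1667) + (-1.3333)·(2.8333) + (0.6667)·(1.8333) + (-0.3333)·(-0.1667) + (1.6667)·(-3.1667) + (1.6667)·(1.8333)) / 5 = 2.6667/5 = 0.5333
  s[U,W] = ((-2.3333)·(0.6667) + (-1.3333)·(0.6667) + (0.6667)·(0.6667) + (-0.3333)·(-2.3333) + (1.6667)·(-3.3333) + (1.6667)·(3.6667)) / 5 = -0.6667/5 = -0.1333
  s[V,V] = ((-3.1667)·(-3.1667) + (2.8333)·(2.8333) + (1.8333)·(1.8333) + (-0.1667)·(-0.1667) + (-3.1667)·(-3.1667) + (1.8333)·(1.8333)) / 5 = 34.8333/5 = 6.9667
  s[V,W] = ((-3.1667)·(0.6667) + (2.8333)·(0.6667) + (1.8333)·(0.6667) + (-0.1667)·(-2.3333) + (-3.1667)·(-3.3333) + (1.8333)·(3.6667)) / 5 = 18.6667/5 = 3.7333
  s[W,W] = ((0.6667)·(0.6667) + (0.6667)·(0.6667) + (0.6667)·(0.6667) + (-2.3333)·(-2.3333) + (-3.3333)·(-3.3333) + (3.6667)·(3.6667)) / 5 = 31.3333/5 = 6.2667
  Sample standard deviations s_i = √(s[i,i]):
  s(U) = √(2.6667) = 1.633
  s(V) = √(6.9667) = 2.6394
  s(W) = √(6.2667) = 2.5033

Step 3 — r_{ij} = s_{ij} / (s_i · s_j):
  r[U,U] = 1 (diagonal).
  r[U,V] = 0.5333 / (1.633 · 2.6394) = 0.5333 / 4.3102 = 0.1237
  r[U,W] = -0.1333 / (1.633 · 2.5033) = -0.1333 / 4.0879 = -0.0326
  r[V,V] = 1 (diagonal).
  r[V,W] = 3.7333 / (2.6394 · 2.5033) = 3.7333 / 6.6074 = 0.565
  r[W,W] = 1 (diagonal).

R is symmetric with unit diagonal. Assembling:

R = [[1, 0.1237, -0.0326],
 [0.1237, 1, 0.565],
 [-0.0326, 0.565, 1]]


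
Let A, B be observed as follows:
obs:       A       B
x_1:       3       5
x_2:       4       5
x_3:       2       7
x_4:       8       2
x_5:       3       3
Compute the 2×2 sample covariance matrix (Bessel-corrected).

Step 1 — column means:
  mean(A) = (3 + 4 + 2 + 8 + 3) / 5 = 20/5 = 4
  mean(B) = (5 + 5 + 7 + 2 + 3) / 5 = 22/5 = 4.4

Step 2 — sample covariance S[i,j] = (1/(n-1)) · Σ_k (x_{k,i} - mean_i) · (x_{k,j} - mean_j), with n-1 = 4.
  S[A,A] = ((-1)·(-1) + (0)·(0) + (-2)·(-2) + (4)·(4) + (-1)·(-1)) / 4 = 22/4 = 5.5
  S[A,B] = ((-1)·(0.6) + (0)·(0.6) + (-2)·(2.6) + (4)·(-2.4) + (-1)·(-1.4)) / 4 = -14/4 = -3.5
  S[B,B] = ((0.6)·(0.6) + (0.6)·(0.6) + (2.6)·(2.6) + (-2.4)·(-2.4) + (-1.4)·(-1.4)) / 4 = 15.2/4 = 3.8

S is symmetric (S[j,i] = S[i,j]). Assembling:

S = [[5.5, -3.5],
 [-3.5, 3.8]]


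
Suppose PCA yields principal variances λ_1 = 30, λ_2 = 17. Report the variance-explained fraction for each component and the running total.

Step 1 — total variance = trace(Sigma) = Σ λ_i = 30 + 17 = 47.

Step 2 — fraction explained by component i = λ_i / Σ λ:
  PC1: 30/47 = 0.6383
  PC2: 17/47 = 0.3617

Step 3 — cumulative fraction after k components = (λ_1 + ... + λ_k) / Σ λ:
  k = 1: 30/47 = 0.6383
  k = 2: (30 + 17)/47 = 47/47 = 1

Summary (fraction, with percent):

explained: PC1 0.6383 (63.83%), PC2 0.3617 (36.17%);  cumulative: 0.6383, 1


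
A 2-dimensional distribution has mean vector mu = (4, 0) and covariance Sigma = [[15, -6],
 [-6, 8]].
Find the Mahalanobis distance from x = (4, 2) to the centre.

Step 1 — centre the observation: (x - mu) = (0, 2).

Step 2 — invert Sigma. det(Sigma) = 15·8 - (-6)² = 84.
  Sigma^{-1} = (1/det) · [[d, -b], [-b, a]] = [[0.0952, 0.0714],
 [0.0714, 0.1786]].

Step 3 — form the quadratic (x - mu)^T · Sigma^{-1} · (x - mu):
  Sigma^{-1} · (x - mu) = (0.1429, 0.3571).
  (x - mu)^T · [Sigma^{-1} · (x - mu)] = (0)·(0.1429) + (2)·(0.3571) = 0.7143.

Step 4 — take square root: d = √(0.7143) ≈ 0.8452.

d(x, mu) = √(0.7143) ≈ 0.8452


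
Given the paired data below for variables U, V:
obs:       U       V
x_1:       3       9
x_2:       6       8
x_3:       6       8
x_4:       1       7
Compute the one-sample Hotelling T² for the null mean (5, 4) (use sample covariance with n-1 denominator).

Step 1 — sample mean vector:
  mean(U) = (3 + 6 + 6 + 1) / 4 = 16/4 = 4
  mean(V) = (9 + 8 + 8 + 7) / 4 = 32/4 = 8
  x̄ = (4, 8),  deviation x̄ - mu_0 = (4, 8) - (5, 4) = (-1, 4).

Step 2 — sample covariance matrix, S[i,j] = (1/(n-1)) · Σ_k (x_{k,i} - mean_i) · (x_{k,j} - mean_j), divisor n-1 = 3:
  S[U,U] = ((-1)·(-1) + (2)·(2) + (2)·(2) + (-3)·(-3)) / 3 = 18/3 = 6
  S[U,V] = ((-1)·(1) + (2)·(0) + (2)·(0) + (-3)·(-1)) / 3 = 2/3 = 0.6667
  S[V,V] = ((1)·(1) + (0)·(0) + (0)·(0) + (-1)·(-1)) / 3 = 2/3 = 0.6667
  S = [[6, 0.6667],
 [0.6667, 0.6667]].

Step 3 — invert S. det(S) = 6·0.6667 - (0.6667)² = 3.5556.
  S^{-1} = (1/det) · [[d, -b], [-b, a]] = [[0.1875, -0.1875],
 [-0.1875, 1.6875]].

Step 4 — quadratic form (x̄ - mu_0)^T · S^{-1} · (x̄ - mu_0):
  S^{-1} · (x̄ - mu_0) = (-0.9375, 6.9375),
  (x̄ - mu_0)^T · [...] = (-1)·(-0.9375) + (4)·(6.9375) = 28.6875.

Step 5 — scale by n: T² = 4 · 28.6875 = 114.75.

T² ≈ 114.75


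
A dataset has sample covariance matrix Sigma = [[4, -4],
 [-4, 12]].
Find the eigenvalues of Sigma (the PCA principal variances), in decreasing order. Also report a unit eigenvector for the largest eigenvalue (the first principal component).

Step 1 — characteristic polynomial of 2×2 Sigma:
  det(Sigma - λI) = λ² - trace · λ + det = 0.
  trace = 4 + 12 = 16, det = 4·12 - (-4)² = 32.
Step 2 — discriminant:
  Δ = trace² - 4·det = 256 - 128 = 128.
Step 3 — eigenvalues:
  λ = (trace ± √Δ)/2 = (16 ± 11.3137)/2,
  λ_1 = 13.6569,  λ_2 = 2.3431.

Step 4 — unit eigenvector for λ_1: solve (Sigma - λ_1 I)v = 0. First row:
  (4 - 13.6569)·v_x + (-4)·v_y = 0, i.e. (-9.6569)·v_x + (-4)·v_y = 0,
  so v ∝ (b, λ_1 - a) = (-4, 9.6569); multiply by -1 so the first entry is positive: u = (4, -9.6569).
  ||u|| = √((4)² + (-9.6569)²) = √(109.2548) ≈ 10.4525,
  v_1 = u/||u|| ≈ (0.3827, -0.9239) (||v_1|| = 1).

λ_1 = 13.6569,  λ_2 = 2.3431;  v_1 ≈ (0.3827, -0.9239)


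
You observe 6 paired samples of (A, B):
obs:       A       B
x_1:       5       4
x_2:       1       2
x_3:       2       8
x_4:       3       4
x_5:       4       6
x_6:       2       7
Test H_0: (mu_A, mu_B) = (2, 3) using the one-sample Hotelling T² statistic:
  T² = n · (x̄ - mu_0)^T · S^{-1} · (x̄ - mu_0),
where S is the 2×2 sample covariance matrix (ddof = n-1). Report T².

Step 1 — sample mean vector:
  mean(A) = (5 + 1 + 2 + 3 + 4 + 2) / 6 = 17/6 = 2.8333
  mean(B) = (4 + 2 + 8 + 4 + 6 + 7) / 6 = 31/6 = 5.1667
  x̄ = (2.8333, 5.1667),  deviation x̄ - mu_0 = (2.8333, 5.1667) - (2, 3) = (0.8333, 2.1667).

Step 2 — sample covariance matrix, S[i,j] = (1/(n-1)) · Σ_k (x_{k,i} - mean_i) · (x_{k,j} - mean_j), divisor n-1 = 5:
  S[A,A] = ((2.1667)·(2.1667) + (-1.8333)·(-1.8333) + (-0.8333)·(-0.8333) + (0.1667)·(0.1667) + (1.1667)·(1.1667) + (-0.8333)·(-0.8333)) / 5 = 10.8333/5 = 2.1667
  S[A,B] = ((2.1667)·(-1.1667) + (-1.8333)·(-3.1667) + (-0.8333)·(2.8333) + (0.1667)·(-1.1667) + (1.1667)·(0.8333) + (-0.8333)·(1.8333)) / 5 = 0.1667/5 = 0.0333
  S[B,B] = ((-1.1667)·(-1.1667) + (-3.1667)·(-3.1667) + (2.8333)·(2.8333) + (-1.1667)·(-1.1667) + (0.8333)·(0.8333) + (1.8333)·(1.8333)) / 5 = 24.8333/5 = 4.9667
  S = [[2.1667, 0.0333],
 [0.0333, 4.9667]].

Step 3 — invert S. det(S) = 2.1667·4.9667 - (0.0333)² = 10.76.
  S^{-1} = (1/det) · [[d, -b], [-b, a]] = [[0.4616, -0.0031],
 [-0.0031, 0.2014]].

Step 4 — quadratic form (x̄ - mu_0)^T · S^{-1} · (x̄ - mu_0):
  S^{-1} · (x̄ - mu_0) = (0.3779, 0.4337),
  (x̄ - mu_0)^T · [...] = (0.8333)·(0.3779) + (2.1667)·(0.4337) = 1.2546.

Step 5 — scale by n: T² = 6 · 1.2546 = 7.5279.

T² ≈ 7.5279


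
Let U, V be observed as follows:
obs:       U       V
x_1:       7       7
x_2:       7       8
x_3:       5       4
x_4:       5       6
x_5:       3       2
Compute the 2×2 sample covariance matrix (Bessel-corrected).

Step 1 — column means:
  mean(U) = (7 + 7 + 5 + 5 + 3) / 5 = 27/5 = 5.4
  mean(V) = (7 + 8 + 4 + 6 + 2) / 5 = 27/5 = 5.4

Step 2 — sample covariance S[i,j] = (1/(n-1)) · Σ_k (x_{k,i} - mean_i) · (x_{k,j} - mean_j), with n-1 = 4.
  S[U,U] = ((1.6)·(1.6) + (1.6)·(1.6) + (-0.4)·(-0.4) + (-0.4)·(-0.4) + (-2.4)·(-2.4)) / 4 = 11.2/4 = 2.8
  S[U,V] = ((1.6)·(1.6) + (1.6)·(2.6) + (-0.4)·(-1.4) + (-0.4)·(0.6) + (-2.4)·(-3.4)) / 4 = 15.2/4 = 3.8
  S[V,V] = ((1.6)·(1.6) + (2.6)·(2.6) + (-1.4)·(-1.4) + (0.6)·(0.6) + (-3.4)·(-3.4)) / 4 = 23.2/4 = 5.8

S is symmetric (S[j,i] = S[i,j]). Assembling:

S = [[2.8, 3.8],
 [3.8, 5.8]]


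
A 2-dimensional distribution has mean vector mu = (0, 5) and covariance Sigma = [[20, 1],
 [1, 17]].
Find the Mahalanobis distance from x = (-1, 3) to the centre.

Step 1 — centre the observation: (x - mu) = (-1, -2).

Step 2 — invert Sigma. det(Sigma) = 20·17 - (1)² = 339.
  Sigma^{-1} = (1/det) · [[d, -b], [-b, a]] = [[0.0501, -0.0029],
 [-0.0029, 0.059]].

Step 3 — form the quadratic (x - mu)^T · Sigma^{-1} · (x - mu):
  Sigma^{-1} · (x - mu) = (-0.0442, -0.115).
  (x - mu)^T · [Sigma^{-1} · (x - mu)] = (-1)·(-0.0442) + (-2)·(-0.115) = 0.2743.

Step 4 — take square root: d = √(0.2743) ≈ 0.5238.

d(x, mu) = √(0.2743) ≈ 0.5238


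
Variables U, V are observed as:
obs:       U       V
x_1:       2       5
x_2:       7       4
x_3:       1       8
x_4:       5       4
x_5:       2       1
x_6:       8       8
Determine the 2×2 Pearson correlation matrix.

Step 1 — column means:
  mean(U) = (2 + 7 + 1 + 5 + 2 + 8) / 6 = 25/6 = 4.1667
  mean(V) = (5 + 4 + 8 + 4 + 1 + 8) / 6 = 30/6 = 5

Step 2 — sample variances and covariances s[i,j] = (1/(n-1)) · Σ_k (x_{k,i} - mean_i) · (x_{k,j} - mean_j), with n-1 = 5:
  s[U,U] = ((-2.1667)·(-2.1667) + (2.8333)·(2.8333) + (-3.1667)·(-3.1667) + (0.8333)·(0.8333) + (-2.1667)·(-2.1667) + (3.8333)·(3.8333)) / 5 = 42.8333/5 = 8.5667
  s[U,V] = ((-2.1667)·(0) + (2.8333)·(-1) + (-3.1667)·(3) + (0.8333)·(-1) + (-2.1667)·(-4) + (3.8333)·(3)) / 5 = 7/5 = 1.4
  s[V,V] = ((0)·(0) + (-1)·(-1) + (3)·(3) + (-1)·(-1) + (-4)·(-4) + (3)·(3)) / 5 = 36/5 = 7.2
  Sample standard deviations s_i = √(s[i,i]):
  s(U) = √(8.5667) = 2.9269
  s(V) = √(7.2) = 2.6833

Step 3 — r_{ij} = s_{ij} / (s_i · s_j):
  r[U,U] = 1 (diagonal).
  r[U,V] = 1.4 / (2.9269 · 2.6833) = 1.4 / 7.8537 = 0.1783
  r[V,V] = 1 (diagonal).

R is symmetric with unit diagonal. Assembling:

R = [[1, 0.1783],
 [0.1783, 1]]


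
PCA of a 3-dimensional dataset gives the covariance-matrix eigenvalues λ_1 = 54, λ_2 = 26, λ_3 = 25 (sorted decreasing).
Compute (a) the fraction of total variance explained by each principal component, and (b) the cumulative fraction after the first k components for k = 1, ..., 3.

Step 1 — total variance = trace(Sigma) = Σ λ_i = 54 + 26 + 25 = 105.

Step 2 — fraction explained by component i = λ_i / Σ λ:
  PC1: 54/105 = 0.5143
  PC2: 26/105 = 0.2476
  PC3: 25/105 = 0.2381

Step 3 — cumulative fraction after k components = (λ_1 + ... + λ_k) / Σ λ:
  k = 1: 54/105 = 0.5143
  k = 2: (54 + 26)/105 = 80/105 = 0.7619
  k = 3: (54 + 26 + 25)/105 = 105/105 = 1

Summary (fraction, with percent):

explained: PC1 0.5143 (51.43%), PC2 0.2476 (24.76%), PC3 0.2381 (23.81%);  cumulative: 0.5143, 0.7619, 1


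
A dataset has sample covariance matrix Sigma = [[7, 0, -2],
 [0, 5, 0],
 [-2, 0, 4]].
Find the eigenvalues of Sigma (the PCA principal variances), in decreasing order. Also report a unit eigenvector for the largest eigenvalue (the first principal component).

Step 1 — characteristic polynomial p(λ) = det(λI - Sigma) = λ³ - tr·λ² + c_1·λ - det, where tr = trace, c_1 = sum of the principal 2×2 minors, det = det(Sigma):
  tr = 7 + 5 + 4 = 16,
  c_1 = (7·5 - (0)²) + (7·4 - (-2)²) + (5·4 - (0)²) = 35 + 24 + 20 = 79,
  det = 7·(5·4 - (0)²) - (0)·((0)·4 - (0)·(-2)) + (-2)·((0)·(0) - 5·(-2)) = 7·(20) - (0)·(0) + (-2)·(10) = 120.
  So p(λ) = λ³ - 16λ² + 79λ - 120.
Step 2 — look for an integer root (rational root theorem: any rational root is an integer divisor of 120). Testing λ = 3:
  p(3) = 27 - 144 + 237 - 120 = 0  ✓
  Dividing out (λ - 3): p(λ) = (λ - 3)(λ² - 13λ + 40).
Step 3 — remaining eigenvalues from the quadratic λ² - 13λ + 40 = 0:
  Δ = 13² - 4·40 = 169 - 160 = 9,  λ = (13 ± √9)/2 = (13 ± 3)/2 = 8 or 5.
  Sorted: λ_1 = 8,  λ_2 = 5,  λ_3 = 3  (check: sum = 16 = tr ✓).

Step 4 — unit eigenvector for λ_1 = 8: v spans the null space of (Sigma - λ_1 I), whose rows are
  r_1 = (-1, 0, -2),  r_2 = (0, -3, 0),  r_3 = (-2, 0, -4).
  v is orthogonal to every row, so take v ∝ r_1 × r_2 = ((0)·(0) - (-2)·(-3), (-2)·(0) - (-1)·(0), (-1)·(-3) - (0)·(0)) = (-6, 0, 3).
  Rescale (divide by 3; multiply by -1 so the first nonzero entry is positive): u = (2, 0, -1).
  ||u|| = √((2)² + (0)² + (-1)²) = √(5) ≈ 2.2361,  v_1 = u/||u|| ≈ (0.8944, 0, -0.4472) (||v_1|| = 1).

λ_1 = 8,  λ_2 = 5,  λ_3 = 3;  v_1 ≈ (0.8944, 0, -0.4472)


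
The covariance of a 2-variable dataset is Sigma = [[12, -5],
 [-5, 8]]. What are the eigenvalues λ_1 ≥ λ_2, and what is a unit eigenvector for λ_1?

Step 1 — characteristic polynomial of 2×2 Sigma:
  det(Sigma - λI) = λ² - trace · λ + det = 0.
  trace = 12 + 8 = 20, det = 12·8 - (-5)² = 71.
Step 2 — discriminant:
  Δ = trace² - 4·det = 400 - 284 = 116.
Step 3 — eigenvalues:
  λ = (trace ± √Δ)/2 = (20 ± 10.7703)/2,
  λ_1 = 15.3852,  λ_2 = 4.6148.

Step 4 — unit eigenvector for λ_1: solve (Sigma - λ_1 I)v = 0. First row:
  (12 - 15.3852)·v_x + (-5)·v_y = 0, i.e. (-3.3852)·v_x + (-5)·v_y = 0,
  so v ∝ (b, λ_1 - a) = (-5, 3.3852); multiply by -1 so the first entry is positive: u = (5, -3.3852).
  ||u|| = √((5)² + (-3.3852)²) = √(36.4593) ≈ 6.0382,
  v_1 = u/||u|| ≈ (0.8281, -0.5606) (||v_1|| = 1).

λ_1 = 15.3852,  λ_2 = 4.6148;  v_1 ≈ (0.8281, -0.5606)


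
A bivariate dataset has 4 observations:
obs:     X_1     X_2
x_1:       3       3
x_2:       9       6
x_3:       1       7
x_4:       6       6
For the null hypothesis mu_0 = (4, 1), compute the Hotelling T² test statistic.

Step 1 — sample mean vector:
  mean(X_1) = (3 + 9 + 1 + 6) / 4 = 19/4 = 4.75
  mean(X_2) = (3 + 6 + 7 + 6) / 4 = 22/4 = 5.5
  x̄ = (4.75, 5.5),  deviation x̄ - mu_0 = (4.75, 5.5) - (4, 1) = (0.75, 4.5).

Step 2 — sample covariance matrix, S[i,j] = (1/(n-1)) · Σ_k (x_{k,i} - mean_i) · (x_{k,j} - mean_j), divisor n-1 = 3:
  S[X_1,X_1] = ((-1.75)·(-1.75) + (4.25)·(4.25) + (-3.75)·(-3.75) + (1.25)·(1.25)) / 3 = 36.75/3 = 12.25
  S[X_1,X_2] = ((-1.75)·(-2.5) + (4.25)·(0.5) + (-3.75)·(1.5) + (1.25)·(0.5)) / 3 = 1.5/3 = 0.5
  S[X_2,X_2] = ((-2.5)·(-2.5) + (0.5)·(0.5) + (1.5)·(1.5) + (0.5)·(0.5)) / 3 = 9/3 = 3
  S = [[12.25, 0.5],
 [0.5, 3]].

Step 3 — invert S. det(S) = 12.25·3 - (0.5)² = 36.5.
  S^{-1} = (1/det) · [[d, -b], [-b, a]] = [[0.0822, -0.0137],
 [-0.0137, 0.3356]].

Step 4 — quadratic form (x̄ - mu_0)^T · S^{-1} · (x̄ - mu_0):
  S^{-1} · (x̄ - mu_0) = (0, 1.5),
  (x̄ - mu_0)^T · [...] = (0.75)·(0) + (4.5)·(1.5) = 6.75.

Step 5 — scale by n: T² = 4 · 6.75 = 27.

T² ≈ 27


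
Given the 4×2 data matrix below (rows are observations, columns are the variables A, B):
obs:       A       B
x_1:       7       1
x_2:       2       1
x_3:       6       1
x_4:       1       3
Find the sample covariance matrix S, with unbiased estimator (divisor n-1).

Step 1 — column means:
  mean(A) = (7 + 2 + 6 + 1) / 4 = 16/4 = 4
  mean(B) = (1 + 1 + 1 + 3) / 4 = 6/4 = 1.5

Step 2 — sample covariance S[i,j] = (1/(n-1)) · Σ_k (x_{k,i} - mean_i) · (x_{k,j} - mean_j), with n-1 = 3.
  S[A,A] = ((3)·(3) + (-2)·(-2) + (2)·(2) + (-3)·(-3)) / 3 = 26/3 = 8.6667
  S[A,B] = ((3)·(-0.5) + (-2)·(-0.5) + (2)·(-0.5) + (-3)·(1.5)) / 3 = -6/3 = -2
  S[B,B] = ((-0.5)·(-0.5) + (-0.5)·(-0.5) + (-0.5)·(-0.5) + (1.5)·(1.5)) / 3 = 3/3 = 1

S is symmetric (S[j,i] = S[i,j]). Assembling:

S = [[8.6667, -2],
 [-2, 1]]


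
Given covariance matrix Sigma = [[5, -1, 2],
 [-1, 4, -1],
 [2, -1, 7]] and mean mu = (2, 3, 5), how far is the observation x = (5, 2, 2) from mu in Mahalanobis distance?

Step 1 — centre the observation: (x - mu) = (3, -1, -3).

Step 2 — invert Sigma (cofactor / det for 3×3, or solve directly):
  Sigma^{-1} = [[0.2328, 0.0431, -0.0603],
 [0.0431, 0.2672, 0.0259],
 [-0.0603, 0.0259, 0.1638]].

Step 3 — form the quadratic (x - mu)^T · Sigma^{-1} · (x - mu):
  Sigma^{-1} · (x - mu) = (0.8362, -0.2155, -0.6983).
  (x - mu)^T · [Sigma^{-1} · (x - mu)] = (3)·(0.8362) + (-1)·(-0.2155) + (-3)·(-0.6983) = 4.819.

Step 4 — take square root: d = √(4.819) ≈ 2.1952.

d(x, mu) = √(4.819) ≈ 2.1952


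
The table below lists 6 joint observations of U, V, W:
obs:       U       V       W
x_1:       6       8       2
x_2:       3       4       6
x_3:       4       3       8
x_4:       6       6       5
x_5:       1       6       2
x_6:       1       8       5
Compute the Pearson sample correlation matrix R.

Step 1 — column means:
  mean(U) = (6 + 3 + 4 + 6 + 1 + 1) / 6 = 21/6 = 3.5
  mean(V) = (8 + 4 + 3 + 6 + 6 + 8) / 6 = 35/6 = 5.8333
  mean(W) = (2 + 6 + 8 + 5 + 2 + 5) / 6 = 28/6 = 4.6667

Step 2 — sample variances and covariances s[i,j] = (1/(n-1)) · Σ_k (x_{k,i} - mean_i) · (x_{k,j} - mean_j), with n-1 = 5:
  s[U,U] = ((2.5)·(2.5) + (-0.5)·(-0.5) + (0.5)·(0.5) + (2.5)·(2.5) + (-2.5)·(-2.5) + (-2.5)·(-2.5)) / 5 = 25.5/5 = 5.1
  s[U,V] = ((2.5)·(2.1667) + (-0.5)·(-1.8333) + (0.5)·(-2.8333) + (2.5)·(0.1667) + (-2.5)·(0.1667) + (-2.5)·(2.1667)) / 5 = -0.5/5 = -0.1
  s[U,W] = ((2.5)·(-2.6667) + (-0.5)·(1.3333) + (0.5)·(3.3333) + (2.5)·(0.3333) + (-2.5)·(-2.6667) + (-2.5)·(0.3333)) / 5 = 1/5 = 0.2
  s[V,V] = ((2.1667)·(2.1667) + (-1.8333)·(-1.8333) + (-2.8333)·(-2.8333) + (0.1667)·(0.1667) + (0.1667)·(0.1667) + (2.1667)·(2.1667)) / 5 = 20.8333/5 = 4.1667
  s[V,W] = ((2.1667)·(-2.6667) + (-1.8333)·(1.3333) + (-2.8333)·(3.3333) + (0.1667)·(0.3333) + (0.1667)·(-2.6667) + (2.1667)·(0.3333)) / 5 = -17.3333/5 = -3.4667
  s[W,W] = ((-2.6667)·(-2.6667) + (1.3333)·(1.3333) + (3.3333)·(3.3333) + (0.3333)·(0.3333) + (-2.6667)·(-2.6667) + (0.3333)·(0.3333)) / 5 = 27.3333/5 = 5.4667
  Sample standard deviations s_i = √(s[i,i]):
  s(U) = √(5.1) = 2.2583
  s(V) = √(4.1667) = 2.0412
  s(W) = √(5.4667) = 2.3381

Step 3 — r_{ij} = s_{ij} / (s_i · s_j):
  r[U,U] = 1 (diagonal).
  r[U,V] = -0.1 / (2.2583 · 2.0412) = -0.1 / 4.6098 = -0.0217
  r[U,W] = 0.2 / (2.2583 · 2.3381) = 0.2 / 5.2802 = 0.0379
  r[V,V] = 1 (diagonal).
  r[V,W] = -3.4667 / (2.0412 · 2.3381) = -3.4667 / 4.7726 = -0.7264
  r[W,W] = 1 (diagonal).

R is symmetric with unit diagonal. Assembling:

R = [[1, -0.0217, 0.0379],
 [-0.0217, 1, -0.7264],
 [0.0379, -0.7264, 1]]


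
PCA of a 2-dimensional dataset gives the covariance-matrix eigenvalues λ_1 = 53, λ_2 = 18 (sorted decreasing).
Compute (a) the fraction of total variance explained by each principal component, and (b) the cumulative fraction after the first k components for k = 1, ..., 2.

Step 1 — total variance = trace(Sigma) = Σ λ_i = 53 + 18 = 71.

Step 2 — fraction explained by component i = λ_i / Σ λ:
  PC1: 53/71 = 0.7465
  PC2: 18/71 = 0.2535

Step 3 — cumulative fraction after k components = (λ_1 + ... + λ_k) / Σ λ:
  k = 1: 53/71 = 0.7465
  k = 2: (53 + 18)/71 = 71/71 = 1

Summary (fraction, with percent):

explained: PC1 0.7465 (74.65%), PC2 0.2535 (25.35%);  cumulative: 0.7465, 1


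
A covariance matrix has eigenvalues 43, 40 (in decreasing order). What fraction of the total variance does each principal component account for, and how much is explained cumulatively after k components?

Step 1 — total variance = trace(Sigma) = Σ λ_i = 43 + 40 = 83.

Step 2 — fraction explained by component i = λ_i / Σ λ:
  PC1: 43/83 = 0.5181
  PC2: 40/83 = 0.4819

Step 3 — cumulative fraction after k components = (λ_1 + ... + λ_k) / Σ λ:
  k = 1: 43/83 = 0.5181
  k = 2: (43 + 40)/83 = 83/83 = 1

Summary (fraction, with percent):

explained: PC1 0.5181 (51.81%), PC2 0.4819 (48.19%);  cumulative: 0.5181, 1


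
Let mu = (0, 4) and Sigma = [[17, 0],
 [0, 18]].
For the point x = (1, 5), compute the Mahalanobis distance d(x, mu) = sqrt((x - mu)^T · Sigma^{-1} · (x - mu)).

Step 1 — centre the observation: (x - mu) = (1, 1).

Step 2 — invert Sigma. det(Sigma) = 17·18 - (0)² = 306.
  Sigma^{-1} = (1/det) · [[d, -b], [-b, a]] = [[0.0588, 0],
 [0, 0.0556]].

Step 3 — form the quadratic (x - mu)^T · Sigma^{-1} · (x - mu):
  Sigma^{-1} · (x - mu) = (0.0588, 0.0556).
  (x - mu)^T · [Sigma^{-1} · (x - mu)] = (1)·(0.0588) + (1)·(0.0556) = 0.1144.

Step 4 — take square root: d = √(0.1144) ≈ 0.3382.

d(x, mu) = √(0.1144) ≈ 0.3382


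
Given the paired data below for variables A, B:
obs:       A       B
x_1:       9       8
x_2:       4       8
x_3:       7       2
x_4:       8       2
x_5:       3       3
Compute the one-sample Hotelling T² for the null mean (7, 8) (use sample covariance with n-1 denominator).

Step 1 — sample mean vector:
  mean(A) = (9 + 4 + 7 + 8 + 3) / 5 = 31/5 = 6.2
  mean(B) = (8 + 8 + 2 + 2 + 3) / 5 = 23/5 = 4.6
  x̄ = (6.2, 4.6),  deviation x̄ - mu_0 = (6.2, 4.6) - (7, 8) = (-0.8, -3.4).

Step 2 — sample covariance matrix, S[i,j] = (1/(n-1)) · Σ_k (x_{k,i} - mean_i) · (x_{k,j} - mean_j), divisor n-1 = 4:
  S[A,A] = ((2.8)·(2.8) + (-2.2)·(-2.2) + (0.8)·(0.8) + (1.8)·(1.8) + (-3.2)·(-3.2)) / 4 = 26.8/4 = 6.7
  S[A,B] = ((2.8)·(3.4) + (-2.2)·(3.4) + (0.8)·(-2.6) + (1.8)·(-2.6) + (-3.2)·(-1.6)) / 4 = 0.4/4 = 0.1
  S[B,B] = ((3.4)·(3.4) + (3.4)·(3.4) + (-2.6)·(-2.6) + (-2.6)·(-2.6) + (-1.6)·(-1.6)) / 4 = 39.2/4 = 9.8
  S = [[6.7, 0.1],
 [0.1, 9.8]].

Step 3 — invert S. det(S) = 6.7·9.8 - (0.1)² = 65.65.
  S^{-1} = (1/det) · [[d, -b], [-b, a]] = [[0.1493, -0.0015],
 [-0.0015, 0.1021]].

Step 4 — quadratic form (x̄ - mu_0)^T · S^{-1} · (x̄ - mu_0):
  S^{-1} · (x̄ - mu_0) = (-0.1142, -0.3458),
  (x̄ - mu_0)^T · [...] = (-0.8)·(-0.1142) + (-3.4)·(-0.3458) = 1.267.

Step 5 — scale by n: T² = 5 · 1.267 = 6.3351.

T² ≈ 6.3351


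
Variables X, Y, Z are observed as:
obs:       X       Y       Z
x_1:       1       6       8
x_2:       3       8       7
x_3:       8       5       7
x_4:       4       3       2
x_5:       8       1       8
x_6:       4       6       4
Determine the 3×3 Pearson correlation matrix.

Step 1 — column means:
  mean(X) = (1 + 3 + 8 + 4 + 8 + 4) / 6 = 28/6 = 4.6667
  mean(Y) = (6 + 8 + 5 + 3 + 1 + 6) / 6 = 29/6 = 4.8333
  mean(Z) = (8 + 7 + 7 + 2 + 8 + 4) / 6 = 36/6 = 6

Step 2 — sample variances and covariances s[i,j] = (1/(n-1)) · Σ_k (x_{k,i} - mean_i) · (x_{k,j} - mean_j), with n-1 = 5:
  s[X,X] = ((-3.6667)·(-3.6667) + (-1.6667)·(-1.6667) + (3.3333)·(3.3333) + (-0.6667)·(-0.6667) + (3.3333)·(3.3333) + (-0.6667)·(-0.6667)) / 5 = 39.3333/5 = 7.8667
  s[X,Y] = ((-3.6667)·(1.1667) + (-1.6667)·(3.1667) + (3.3333)·(0.1667) + (-0.6667)·(-1.8333) + (3.3333)·(-3.8333) + (-0.6667)·(1.1667)) / 5 = -21.3333/5 = -4.2667
  s[X,Z] = ((-3.6667)·(2) + (-1.6667)·(1) + (3.3333)·(1) + (-0.6667)·(-4) + (3.3333)·(2) + (-0.6667)·(-2)) / 5 = 5/5 = 1
  s[Y,Y] = ((1.1667)·(1.1667) + (3.1667)·(3.1667) + (0.1667)·(0.1667) + (-1.8333)·(-1.8333) + (-3.8333)·(-3.8333) + (1.1667)·(1.1667)) / 5 = 30.8333/5 = 6.1667
  s[Y,Z] = ((1.1667)·(2) + (3.1667)·(1) + (0.1667)·(1) + (-1.8333)·(-4) + (-3.8333)·(2) + (1.1667)·(-2)) / 5 = 3/5 = 0.6
  s[Z,Z] = ((2)·(2) + (1)·(1) + (1)·(1) + (-4)·(-4) + (2)·(2) + (-2)·(-2)) / 5 = 30/5 = 6
  Sample standard deviations s_i = √(s[i,i]):
  s(X) = √(7.8667) = 2.8048
  s(Y) = √(6.1667) = 2.4833
  s(Z) = √(6) = 2.4495

Step 3 — r_{ij} = s_{ij} / (s_i · s_j):
  r[X,X] = 1 (diagonal).
  r[X,Y] = -4.2667 / (2.8048 · 2.4833) = -4.2667 / 6.965 = -0.6126
  r[X,Z] = 1 / (2.8048 · 2.4495) = 1 / 6.8702 = 0.1456
  r[Y,Y] = 1 (diagonal).
  r[Y,Z] = 0.6 / (2.4833 · 2.4495) = 0.6 / 6.0828 = 0.0986
  r[Z,Z] = 1 (diagonal).

R is symmetric with unit diagonal. Assembling:

R = [[1, -0.6126, 0.1456],
 [-0.6126, 1, 0.0986],
 [0.1456, 0.0986, 1]]


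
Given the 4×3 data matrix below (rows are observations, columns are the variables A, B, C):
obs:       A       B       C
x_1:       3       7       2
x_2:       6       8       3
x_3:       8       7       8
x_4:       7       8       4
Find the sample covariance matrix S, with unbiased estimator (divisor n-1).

Step 1 — column means:
  mean(A) = (3 + 6 + 8 + 7) / 4 = 24/4 = 6
  mean(B) = (7 + 8 + 7 + 8) / 4 = 30/4 = 7.5
  mean(C) = (2 + 3 + 8 + 4) / 4 = 17/4 = 4.25

Step 2 — sample covariance S[i,j] = (1/(n-1)) · Σ_k (x_{k,i} - mean_i) · (x_{k,j} - mean_j), with n-1 = 3.
  S[A,A] = ((-3)·(-3) + (0)·(0) + (2)·(2) + (1)·(1)) / 3 = 14/3 = 4.6667
  S[A,B] = ((-3)·(-0.5) + (0)·(0.5) + (2)·(-0.5) + (1)·(0.5)) / 3 = 1/3 = 0.3333
  S[A,C] = ((-3)·(-2.25) + (0)·(-1.25) + (2)·(3.75) + (1)·(-0.25)) / 3 = 14/3 = 4.6667
  S[B,B] = ((-0.5)·(-0.5) + (0.5)·(0.5) + (-0.5)·(-0.5) + (0.5)·(0.5)) / 3 = 1/3 = 0.3333
  S[B,C] = ((-0.5)·(-2.25) + (0.5)·(-1.25) + (-0.5)·(3.75) + (0.5)·(-0.25)) / 3 = -1.5/3 = -0.5
  S[C,C] = ((-2.25)·(-2.25) + (-1.25)·(-1.25) + (3.75)·(3.75) + (-0.25)·(-0.25)) / 3 = 20.75/3 = 6.9167

S is symmetric (S[j,i] = S[i,j]). Assembling:

S = [[4.6667, 0.3333, 4.6667],
 [0.3333, 0.3333, -0.5],
 [4.6667, -0.5, 6.9167]]
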